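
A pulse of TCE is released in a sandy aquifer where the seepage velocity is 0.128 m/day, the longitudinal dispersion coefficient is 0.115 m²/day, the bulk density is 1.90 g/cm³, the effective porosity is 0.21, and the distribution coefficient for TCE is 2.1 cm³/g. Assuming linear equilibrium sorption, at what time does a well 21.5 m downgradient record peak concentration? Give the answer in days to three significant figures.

3220 days

Retardation factor R = 1 + ρ_b·K_d/n = 1 + 1.90 × 2.1/0.21 = 20.00.
Sorption retards both mechanisms: v_R = v/R = 0.006400 m/day, D_R = D/R = 0.005750 m²/day.
Peak time from v_R²t² + 2D_R t − x² = 0: t = (√(D_R² + v_R²x²) − D_R)/v_R².
√(D_R² + v_R²x²) = √(0.005750² + 0.006400² × 21.5²) = 0.1377; v_R² = 4.096e-05.
t = (0.1377 − 0.005750)/4.096e-05 = 3220 days.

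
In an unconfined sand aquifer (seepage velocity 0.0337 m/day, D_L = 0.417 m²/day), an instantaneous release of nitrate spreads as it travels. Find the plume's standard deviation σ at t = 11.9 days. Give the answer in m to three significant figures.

Dispersive spreading gives a Gaussian with σ² = 2Dt; advection only shifts the center.
σ = √(2 × 0.417 × 11.9) = 3.15 m.

3.15 m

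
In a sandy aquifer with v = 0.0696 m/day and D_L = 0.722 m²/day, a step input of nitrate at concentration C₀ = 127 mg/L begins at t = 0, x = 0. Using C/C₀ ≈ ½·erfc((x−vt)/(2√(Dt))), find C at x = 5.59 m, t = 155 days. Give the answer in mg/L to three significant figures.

For a continuous step input, C/C₀ ≈ ½·erfc((x−vt)/(2√(Dt))).
vt = 0.0696 × 155 = 10.788 m and 2√(Dt) = 2√(0.722 × 155) = 21.16 m.
Argument (x−vt)/(2√(Dt)) = (5.59 − 10.788)/21.16 = -0.2457; ½·erfc(-0.2457) = 0.6359.
C = 127 × 0.6359 = 80.8 mg/L.

80.8 mg/L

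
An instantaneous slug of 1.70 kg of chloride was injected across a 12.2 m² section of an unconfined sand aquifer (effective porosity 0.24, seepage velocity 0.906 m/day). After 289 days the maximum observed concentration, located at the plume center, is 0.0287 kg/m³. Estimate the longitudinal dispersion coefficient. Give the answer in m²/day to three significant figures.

At the plume center C_max = M/(n_e·A·√(4πDt)), so D = M²/(4πt·(n_e·A·C_max)²).
n_e·A·C_max = 0.24 × 12.2 × 0.0287 = 0.08403 kg/m.
D = 1.70²/(4π × 289 × 0.08403²) = 0.113 m²/day.

0.113 m²/day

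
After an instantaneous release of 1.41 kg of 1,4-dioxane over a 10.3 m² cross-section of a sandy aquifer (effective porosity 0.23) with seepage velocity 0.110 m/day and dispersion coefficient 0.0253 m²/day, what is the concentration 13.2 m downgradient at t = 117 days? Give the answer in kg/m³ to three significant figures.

0.0967 kg/m³

For an instantaneous plane source, C(x,t) = M/(n_e·A·√(4πDt)) · exp(−(x−vt)²/(4Dt)), with n_e·A the pore (flow) area.
Plume center vt = 0.110 × 117 = 12.87 m, so the well at 13.2 m is 0.33 m downgradient of the peak.
√(4πDt) = 6.099 m, giving peak height M/(n_e·A·√(4πDt)) = 1.41/(0.23 × 10.3 × 6.099) = 0.09759 kg/m³.
(x−vt)²/(4Dt) = (0.33)²/(4 × 0.0253 × 117) = 0.009197; exp(−0.009197) = 0.9908.
C = 0.09759 × 0.9908 = 0.0967 kg/m³.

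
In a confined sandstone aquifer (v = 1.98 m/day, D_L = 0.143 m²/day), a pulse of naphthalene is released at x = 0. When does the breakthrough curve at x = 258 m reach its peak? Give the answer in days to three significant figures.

130 days

For the 1D instantaneous-source solution, setting ∂C/∂t = 0 at fixed x gives v²t² + 2Dt − x² = 0, so t = (√(D² + v²x²) − D)/v².
√(D² + v²x²) = √(0.143² + 1.98² × 258²) = 510.8; v² = 3.9204.
t = (510.8 − 0.143)/3.9204 = 130 days (vs. the pure-advection estimate x/v = 130 d).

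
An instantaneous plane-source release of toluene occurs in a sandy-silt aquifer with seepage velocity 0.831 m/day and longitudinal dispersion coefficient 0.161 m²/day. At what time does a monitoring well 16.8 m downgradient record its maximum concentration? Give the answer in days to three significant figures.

20.0 days

For the 1D instantaneous-source solution, setting ∂C/∂t = 0 at fixed x gives v²t² + 2Dt − x² = 0, so t = (√(D² + v²x²) − D)/v².
√(D² + v²x²) = √(0.161² + 0.831² × 16.8²) = 13.96; v² = 0.690561.
t = (13.96 − 0.161)/0.690561 = 20.0 days (vs. the pure-advection estimate x/v = 20.2 d).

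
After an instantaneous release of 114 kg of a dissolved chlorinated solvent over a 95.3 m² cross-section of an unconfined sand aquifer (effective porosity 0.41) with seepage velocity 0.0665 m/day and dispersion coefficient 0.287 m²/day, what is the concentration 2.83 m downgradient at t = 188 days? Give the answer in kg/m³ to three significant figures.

For an instantaneous plane source, C(x,t) = M/(n_e·A·√(4πDt)) · exp(−(x−vt)²/(4Dt)), with n_e·A the pore (flow) area.
Plume center vt = 0.0665 × 188 = 12.502 m, so the well at 2.83 m is 9.672 m upgradient of the peak.
√(4πDt) = 26.04 m, giving peak height M/(n_e·A·√(4πDt)) = 114/(0.41 × 95.3 × 26.04) = 0.1120 kg/m³.
(x−vt)²/(4Dt) = (-9.672)²/(4 × 0.287 × 188) = 0.4334; exp(−0.4334) = 0.6483.
C = 0.1120 × 0.6483 = 0.0726 kg/m³.

0.0726 kg/m³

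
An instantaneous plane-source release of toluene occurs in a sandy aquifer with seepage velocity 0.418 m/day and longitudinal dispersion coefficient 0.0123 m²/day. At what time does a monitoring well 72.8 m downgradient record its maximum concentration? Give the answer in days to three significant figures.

174 days

For the 1D instantaneous-source solution, setting ∂C/∂t = 0 at fixed x gives v²t² + 2Dt − x² = 0, so t = (√(D² + v²x²) − D)/v².
√(D² + v²x²) = √(0.0123² + 0.418² × 72.8²) = 30.43; v² = 0.174724.
t = (30.43 − 0.0123)/0.174724 = 174 days (vs. the pure-advection estimate x/v = 174 d).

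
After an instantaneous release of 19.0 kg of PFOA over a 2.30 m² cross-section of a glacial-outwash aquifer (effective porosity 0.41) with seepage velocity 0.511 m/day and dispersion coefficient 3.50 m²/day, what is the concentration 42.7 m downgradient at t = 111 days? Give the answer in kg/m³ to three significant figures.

0.254 kg/m³

For an instantaneous plane source, C(x,t) = M/(n_e·A·√(4πDt)) · exp(−(x−vt)²/(4Dt)), with n_e·A the pore (flow) area.
Plume center vt = 0.511 × 111 = 56.721 m, so the well at 42.7 m is 14.021 m upgradient of the peak.
√(4πDt) = 69.87 m, giving peak height M/(n_e·A·√(4πDt)) = 19.0/(0.41 × 2.30 × 69.87) = 0.2884 kg/m³.
(x−vt)²/(4Dt) = (-14.021)²/(4 × 3.50 × 111) = 0.1265; exp(−0.1265) = 0.8812.
C = 0.2884 × 0.8812 = 0.254 kg/m³.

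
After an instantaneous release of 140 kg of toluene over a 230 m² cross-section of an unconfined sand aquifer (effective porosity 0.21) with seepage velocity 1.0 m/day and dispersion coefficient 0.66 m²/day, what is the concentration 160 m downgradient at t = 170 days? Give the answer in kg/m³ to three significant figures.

For an instantaneous plane source, C(x,t) = M/(n_e·A·√(4πDt)) · exp(−(x−vt)²/(4Dt)), with n_e·A the pore (flow) area.
Plume center vt = 1.0 × 170 = 170 m, so the well at 160 m is 10 m upgradient of the peak.
√(4πDt) = 37.55 m, giving peak height M/(n_e·A·√(4πDt)) = 140/(0.21 × 230 × 37.55) = 0.07719 kg/m³.
(x−vt)²/(4Dt) = (-10)²/(4 × 0.66 × 170) = 0.2228; exp(−0.2228) = 0.8003.
C = 0.07719 × 0.8003 = 0.0618 kg/m³.

0.0618 kg/m³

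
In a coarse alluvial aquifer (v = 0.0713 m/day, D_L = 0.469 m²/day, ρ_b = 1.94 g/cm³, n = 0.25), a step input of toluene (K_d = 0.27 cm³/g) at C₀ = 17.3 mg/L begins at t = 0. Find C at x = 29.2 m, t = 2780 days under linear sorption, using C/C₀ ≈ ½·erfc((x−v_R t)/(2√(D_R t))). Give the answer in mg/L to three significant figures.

15.3 mg/L

Retardation factor R = 1 + ρ_b·K_d/n = 1 + 1.94 × 0.27/0.25 = 3.095.
Sorption retards both mechanisms: v_R = v/R = 0.02304 m/day, D_R = D/R = 0.1515 m²/day.
v_R·t = 0.02304 × 2780 = 64.0512 m; 2√(D_R t) = 41.04 m; argument = (29.2 − 64.0512)/41.04 = -0.8492.
C = C₀ × ½·erfc(-0.8492) = 17.3 × 0.8851 = 15.3 mg/L.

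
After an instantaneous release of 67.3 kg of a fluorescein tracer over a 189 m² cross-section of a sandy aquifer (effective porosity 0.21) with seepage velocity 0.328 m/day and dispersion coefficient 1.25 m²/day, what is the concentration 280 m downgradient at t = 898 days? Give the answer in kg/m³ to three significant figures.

0.0136 kg/m³

For an instantaneous plane source, C(x,t) = M/(n_e·A·√(4πDt)) · exp(−(x−vt)²/(4Dt)), with n_e·A the pore (flow) area.
Plume center vt = 0.328 × 898 = 294.544 m, so the well at 280 m is 14.544 m upgradient of the peak.
√(4πDt) = 118.8 m, giving peak height M/(n_e·A·√(4πDt)) = 67.3/(0.21 × 189 × 118.8) = 0.01427 kg/m³.
(x−vt)²/(4Dt) = (-14.544)²/(4 × 1.25 × 898) = 0.04711; exp(−0.04711) = 0.9540.
C = 0.01427 × 0.9540 = 0.0136 kg/m³.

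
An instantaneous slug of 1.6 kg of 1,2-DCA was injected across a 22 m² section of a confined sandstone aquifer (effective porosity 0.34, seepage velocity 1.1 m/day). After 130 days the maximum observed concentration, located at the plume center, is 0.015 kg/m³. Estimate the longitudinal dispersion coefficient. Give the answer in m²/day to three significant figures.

0.124 m²/day

At the plume center C_max = M/(n_e·A·√(4πDt)), so D = M²/(4πt·(n_e·A·C_max)²).
n_e·A·C_max = 0.34 × 22 × 0.015 = 0.1122 kg/m.
D = 1.6²/(4π × 130 × 0.1122²) = 0.124 m²/day.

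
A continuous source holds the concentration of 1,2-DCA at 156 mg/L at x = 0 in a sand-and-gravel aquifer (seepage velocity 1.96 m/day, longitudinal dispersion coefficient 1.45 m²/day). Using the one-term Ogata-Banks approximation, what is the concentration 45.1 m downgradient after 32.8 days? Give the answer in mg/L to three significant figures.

For a continuous step input, C/C₀ ≈ ½·erfc((x−vt)/(2√(Dt))).
vt = 1.96 × 32.8 = 64.288 m and 2√(Dt) = 2√(1.45 × 32.8) = 13.79 m.
Argument (x−vt)/(2√(Dt)) = (45.1 − 64.288)/13.79 = -1.391; ½·erfc(-1.391) = 0.9754.
C = 156 × 0.9754 = 152 mg/L.

152 mg/L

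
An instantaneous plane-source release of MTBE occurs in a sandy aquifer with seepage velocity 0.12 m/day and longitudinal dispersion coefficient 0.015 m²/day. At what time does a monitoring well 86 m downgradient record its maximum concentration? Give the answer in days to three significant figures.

716 days

For the 1D instantaneous-source solution, setting ∂C/∂t = 0 at fixed x gives v²t² + 2Dt − x² = 0, so t = (√(D² + v²x²) − D)/v².
√(D² + v²x²) = √(0.015² + 0.12² × 86²) = 10.32; v² = 0.0144.
t = (10.32 − 0.015)/0.0144 = 716 days (vs. the pure-advection estimate x/v = 717 d).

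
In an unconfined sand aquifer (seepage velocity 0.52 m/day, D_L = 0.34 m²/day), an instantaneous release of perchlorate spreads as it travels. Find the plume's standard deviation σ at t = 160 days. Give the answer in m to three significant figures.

10.4 m

Dispersive spreading gives a Gaussian with σ² = 2Dt; advection only shifts the center.
σ = √(2 × 0.34 × 160) = 10.4 m.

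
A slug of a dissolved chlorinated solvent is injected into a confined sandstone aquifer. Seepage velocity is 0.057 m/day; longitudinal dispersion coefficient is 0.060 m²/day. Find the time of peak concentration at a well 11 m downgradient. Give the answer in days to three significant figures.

175 days

For the 1D instantaneous-source solution, setting ∂C/∂t = 0 at fixed x gives v²t² + 2Dt − x² = 0, so t = (√(D² + v²x²) − D)/v².
√(D² + v²x²) = √(0.060² + 0.057² × 11²) = 0.6299; v² = 0.003249.
t = (0.6299 − 0.060)/0.003249 = 175 days (vs. the pure-advection estimate x/v = 193 d).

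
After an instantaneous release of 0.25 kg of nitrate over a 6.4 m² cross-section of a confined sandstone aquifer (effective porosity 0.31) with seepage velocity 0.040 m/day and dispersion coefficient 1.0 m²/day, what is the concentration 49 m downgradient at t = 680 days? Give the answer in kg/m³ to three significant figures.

For an instantaneous plane source, C(x,t) = M/(n_e·A·√(4πDt)) · exp(−(x−vt)²/(4Dt)), with n_e·A the pore (flow) area.
Plume center vt = 0.040 × 680 = 27.2 m, so the well at 49 m is 21.8 m downgradient of the peak.
√(4πDt) = 92.44 m, giving peak height M/(n_e·A·√(4πDt)) = 0.25/(0.31 × 6.4 × 92.44) = 0.001363 kg/m³.
(x−vt)²/(4Dt) = (21.8)²/(4 × 1.0 × 680) = 0.1747; exp(−0.1747) = 0.8397.
C = 0.001363 × 0.8397 = 0.00114 kg/m³.

0.00114 kg/m³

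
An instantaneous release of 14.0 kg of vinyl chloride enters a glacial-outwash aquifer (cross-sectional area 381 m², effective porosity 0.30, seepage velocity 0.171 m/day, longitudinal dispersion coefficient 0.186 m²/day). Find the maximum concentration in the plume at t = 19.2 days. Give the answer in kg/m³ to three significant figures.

The peak of an instantaneous 1D plume sits at x = vt; there the Gaussian factor is 1 and C_max = M/(n_e·A·√(4πDt)), where n_e·A is the pore area the mass is dissolved in.
√(4πDt) = √(4π × 0.186 × 19.2) = 6.699 m, so C_max = 14.0/(0.30 × 381 × 6.699) = 0.0183 kg/m³.

0.0183 kg/m³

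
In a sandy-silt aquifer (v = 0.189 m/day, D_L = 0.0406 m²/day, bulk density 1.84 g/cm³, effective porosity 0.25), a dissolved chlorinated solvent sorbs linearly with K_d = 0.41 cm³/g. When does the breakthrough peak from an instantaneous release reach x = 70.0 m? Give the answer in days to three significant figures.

1480 days

Retardation factor R = 1 + ρ_b·K_d/n = 1 + 1.84 × 0.41/0.25 = 4.018.
Sorption retards both mechanisms: v_R = v/R = 0.04704 m/day, D_R = D/R = 0.01010 m²/day.
Peak time from v_R²t² + 2D_R t − x² = 0: t = (√(D_R² + v_R²x²) − D_R)/v_R².
√(D_R² + v_R²x²) = √(0.01010² + 0.04704² × 70.0²) = 3.293; v_R² = 0.002213.
t = (3.293 − 0.01010)/0.002213 = 1480 days.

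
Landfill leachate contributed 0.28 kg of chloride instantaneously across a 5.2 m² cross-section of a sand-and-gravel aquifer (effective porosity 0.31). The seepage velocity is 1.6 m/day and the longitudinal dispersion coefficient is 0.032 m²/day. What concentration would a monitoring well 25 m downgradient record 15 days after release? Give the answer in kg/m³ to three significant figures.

For an instantaneous plane source, C(x,t) = M/(n_e·A·√(4πDt)) · exp(−(x−vt)²/(4Dt)), with n_e·A the pore (flow) area.
Plume center vt = 1.6 × 15 = 24 m, so the well at 25 m is 1 m downgradient of the peak.
√(4πDt) = 2.456 m, giving peak height M/(n_e·A·√(4πDt)) = 0.28/(0.31 × 5.2 × 2.456) = 0.07072 kg/m³.
(x−vt)²/(4Dt) = (1)²/(4 × 0.032 × 15) = 0.5208; exp(−0.5208) = 0.5940.
C = 0.07072 × 0.5940 = 0.0420 kg/m³.

0.0420 kg/m³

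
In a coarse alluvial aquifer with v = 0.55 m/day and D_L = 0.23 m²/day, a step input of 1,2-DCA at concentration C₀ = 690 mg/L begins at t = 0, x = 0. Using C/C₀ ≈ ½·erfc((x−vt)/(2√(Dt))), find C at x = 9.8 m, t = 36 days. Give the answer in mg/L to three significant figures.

For a continuous step input, C/C₀ ≈ ½·erfc((x−vt)/(2√(Dt))).
vt = 0.55 × 36 = 19.8 m and 2√(Dt) = 2√(0.23 × 36) = 5.755 m.
Argument (x−vt)/(2√(Dt)) = (9.8 − 19.8)/5.755 = -1.738; ½·erfc(-1.738) = 0.9930.
C = 690 × 0.9930 = 685 mg/L.

685 mg/L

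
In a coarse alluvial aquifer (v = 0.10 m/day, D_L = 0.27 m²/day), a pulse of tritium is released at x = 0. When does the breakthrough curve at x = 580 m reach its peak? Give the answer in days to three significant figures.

For the 1D instantaneous-source solution, setting ∂C/∂t = 0 at fixed x gives v²t² + 2Dt − x² = 0, so t = (√(D² + v²x²) − D)/v².
√(D² + v²x²) = √(0.27² + 0.10² × 580²) = 58.00; v² = 0.01.
t = (58.00 − 0.27)/0.01 = 5770 days (vs. the pure-advection estimate x/v = 5800 d).

5770 days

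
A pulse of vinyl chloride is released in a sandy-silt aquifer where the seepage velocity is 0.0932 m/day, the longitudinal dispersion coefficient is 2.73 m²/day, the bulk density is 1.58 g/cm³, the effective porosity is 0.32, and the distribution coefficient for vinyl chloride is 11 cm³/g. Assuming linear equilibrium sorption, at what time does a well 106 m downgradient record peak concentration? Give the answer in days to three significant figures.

Retardation factor R = 1 + ρ_b·K_d/n = 1 + 1.58 × 11/0.32 = 55.31.
Sorption retards both mechanisms: v_R = v/R = 0.001685 m/day, D_R = D/R = 0.04936 m²/day.
Peak time from v_R²t² + 2D_R t − x² = 0: t = (√(D_R² + v_R²x²) − D_R)/v_R².
√(D_R² + v_R²x²) = √(0.04936² + 0.001685² × 106²) = 0.1853; v_R² = 2.839e-06.
t = (0.1853 − 0.04936)/2.839e-06 = 47900 days.

47900 days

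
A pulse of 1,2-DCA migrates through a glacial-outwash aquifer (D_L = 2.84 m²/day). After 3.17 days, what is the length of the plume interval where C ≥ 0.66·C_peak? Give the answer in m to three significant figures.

The plume is Gaussian with σ = √(2Dt) = √(2 × 2.84 × 3.17) = 4.243 m.
C/C_peak = exp(−Δx²/(2σ²)) = 0.66 ⇒ Δx = σ·√(−2 ln 0.66) = 4.243 × 0.9116 = 3.868 m.
Width = 2Δx = 7.74 m.

7.74 m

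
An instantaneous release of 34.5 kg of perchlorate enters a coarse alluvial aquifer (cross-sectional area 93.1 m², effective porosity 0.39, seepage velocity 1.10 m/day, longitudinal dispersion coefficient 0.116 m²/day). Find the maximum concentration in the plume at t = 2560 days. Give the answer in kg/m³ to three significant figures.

The peak of an instantaneous 1D plume sits at x = vt; there the Gaussian factor is 1 and C_max = M/(n_e·A·√(4πDt)), where n_e·A is the pore area the mass is dissolved in.
√(4πDt) = √(4π × 0.116 × 2560) = 61.09 m, so C_max = 34.5/(0.39 × 93.1 × 61.09) = 0.0156 kg/m³.

0.0156 kg/m³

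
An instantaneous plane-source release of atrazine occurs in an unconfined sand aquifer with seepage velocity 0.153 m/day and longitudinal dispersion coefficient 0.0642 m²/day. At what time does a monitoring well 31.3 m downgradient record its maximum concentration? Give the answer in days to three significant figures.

202 days

For the 1D instantaneous-source solution, setting ∂C/∂t = 0 at fixed x gives v²t² + 2Dt − x² = 0, so t = (√(D² + v²x²) − D)/v².
√(D² + v²x²) = √(0.0642² + 0.153² × 31.3²) = 4.789; v² = 0.023409.
t = (4.789 − 0.0642)/0.023409 = 202 days (vs. the pure-advection estimate x/v = 205 d).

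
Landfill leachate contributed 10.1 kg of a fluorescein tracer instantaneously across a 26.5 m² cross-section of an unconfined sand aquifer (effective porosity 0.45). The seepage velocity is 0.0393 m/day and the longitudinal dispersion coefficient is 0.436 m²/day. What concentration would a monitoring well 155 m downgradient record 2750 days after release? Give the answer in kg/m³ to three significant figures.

For an instantaneous plane source, C(x,t) = M/(n_e·A·√(4πDt)) · exp(−(x−vt)²/(4Dt)), with n_e·A the pore (flow) area.
Plume center vt = 0.0393 × 2750 = 108.075 m, so the well at 155 m is 46.925 m downgradient of the peak.
√(4πDt) = 122.7 m, giving peak height M/(n_e·A·√(4πDt)) = 10.1/(0.45 × 26.5 × 122.7) = 0.006903 kg/m³.
(x−vt)²/(4Dt) = (46.925)²/(4 × 0.436 × 2750) = 0.4591; exp(−0.4591) = 0.6319.
C = 0.006903 × 0.6319 = 0.00436 kg/m³.

0.00436 kg/m³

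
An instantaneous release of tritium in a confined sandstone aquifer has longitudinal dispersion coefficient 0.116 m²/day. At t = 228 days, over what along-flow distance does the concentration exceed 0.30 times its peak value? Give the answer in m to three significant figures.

22.6 m

The plume is Gaussian with σ = √(2Dt) = √(2 × 0.116 × 228) = 7.273 m.
C/C_peak = exp(−Δx²/(2σ²)) = 0.30 ⇒ Δx = σ·√(−2 ln 0.30) = 7.273 × 1.552 = 11.29 m.
Width = 2Δx = 22.6 m.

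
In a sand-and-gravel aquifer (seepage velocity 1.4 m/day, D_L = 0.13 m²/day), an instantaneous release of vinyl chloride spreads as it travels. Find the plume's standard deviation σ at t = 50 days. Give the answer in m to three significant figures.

3.61 m

Dispersive spreading gives a Gaussian with σ² = 2Dt; advection only shifts the center.
σ = √(2 × 0.13 × 50) = 3.61 m.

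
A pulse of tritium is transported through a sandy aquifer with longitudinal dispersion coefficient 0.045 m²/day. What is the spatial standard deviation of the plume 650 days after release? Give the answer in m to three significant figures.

Dispersive spreading gives a Gaussian with σ² = 2Dt; advection only shifts the center.
σ = √(2 × 0.045 × 650) = 7.65 m.

7.65 m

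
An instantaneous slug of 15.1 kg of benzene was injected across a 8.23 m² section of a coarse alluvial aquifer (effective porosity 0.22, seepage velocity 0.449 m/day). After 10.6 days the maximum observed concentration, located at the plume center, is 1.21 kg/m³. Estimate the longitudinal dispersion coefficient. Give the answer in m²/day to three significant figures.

At the plume center C_max = M/(n_e·A·√(4πDt)), so D = M²/(4πt·(n_e·A·C_max)²).
n_e·A·C_max = 0.22 × 8.23 × 1.21 = 2.191 kg/m.
D = 15.1²/(4π × 10.6 × 2.191²) = 0.357 m²/day.

0.357 m²/day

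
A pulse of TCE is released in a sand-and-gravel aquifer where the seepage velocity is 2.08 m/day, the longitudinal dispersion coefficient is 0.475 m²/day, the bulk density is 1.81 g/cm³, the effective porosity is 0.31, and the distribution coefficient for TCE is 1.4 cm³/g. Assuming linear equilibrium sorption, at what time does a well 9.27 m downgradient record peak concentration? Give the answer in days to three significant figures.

39.9 days

Retardation factor R = 1 + ρ_b·K_d/n = 1 + 1.81 × 1.4/0.31 = 9.174.
Sorption retards both mechanisms: v_R = v/R = 0.2267 m/day, D_R = D/R = 0.05178 m²/day.
Peak time from v_R²t² + 2D_R t − x² = 0: t = (√(D_R² + v_R²x²) − D_R)/v_R².
√(D_R² + v_R²x²) = √(0.05178² + 0.2267² × 9.27²) = 2.102; v_R² = 0.05139.
t = (2.102 − 0.05178)/0.05139 = 39.9 days.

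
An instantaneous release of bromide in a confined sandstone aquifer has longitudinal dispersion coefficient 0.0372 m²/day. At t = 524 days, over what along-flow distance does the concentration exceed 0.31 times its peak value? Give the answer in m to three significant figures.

The plume is Gaussian with σ = √(2Dt) = √(2 × 0.0372 × 524) = 6.244 m.
C/C_peak = exp(−Δx²/(2σ²)) = 0.31 ⇒ Δx = σ·√(−2 ln 0.31) = 6.244 × 1.530 = 9.553 m.
Width = 2Δx = 19.1 m.

19.1 m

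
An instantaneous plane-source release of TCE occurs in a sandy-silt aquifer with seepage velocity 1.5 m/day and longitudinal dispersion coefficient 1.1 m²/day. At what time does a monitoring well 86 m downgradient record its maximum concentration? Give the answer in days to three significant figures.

For the 1D instantaneous-source solution, setting ∂C/∂t = 0 at fixed x gives v²t² + 2Dt − x² = 0, so t = (√(D² + v²x²) − D)/v².
√(D² + v²x²) = √(1.1² + 1.5² × 86²) = 129.0; v² = 2.25.
t = (129.0 − 1.1)/2.25 = 56.8 days (vs. the pure-advection estimate x/v = 57.3 d).

56.8 days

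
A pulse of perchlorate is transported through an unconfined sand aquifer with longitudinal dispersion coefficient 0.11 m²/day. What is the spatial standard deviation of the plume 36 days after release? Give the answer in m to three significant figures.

2.81 m

Dispersive spreading gives a Gaussian with σ² = 2Dt; advection only shifts the center.
σ = √(2 × 0.11 × 36) = 2.81 m.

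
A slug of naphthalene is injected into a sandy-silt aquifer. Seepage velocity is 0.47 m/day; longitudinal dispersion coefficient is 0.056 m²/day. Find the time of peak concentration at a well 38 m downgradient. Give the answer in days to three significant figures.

80.6 days

For the 1D instantaneous-source solution, setting ∂C/∂t = 0 at fixed x gives v²t² + 2Dt − x² = 0, so t = (√(D² + v²x²) − D)/v².
√(D² + v²x²) = √(0.056² + 0.47² × 38²) = 17.86; v² = 0.2209.
t = (17.86 − 0.056)/0.2209 = 80.6 days (vs. the pure-advection estimate x/v = 80.9 d).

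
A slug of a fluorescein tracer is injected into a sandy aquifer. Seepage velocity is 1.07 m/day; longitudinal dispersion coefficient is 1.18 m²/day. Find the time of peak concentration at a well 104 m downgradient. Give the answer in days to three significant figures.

96.2 days

For the 1D instantaneous-source solution, setting ∂C/∂t = 0 at fixed x gives v²t² + 2Dt − x² = 0, so t = (√(D² + v²x²) − D)/v².
√(D² + v²x²) = √(1.18² + 1.07² × 104²) = 111.3; v² = 1.1449.
t = (111.3 − 1.18)/1.1449 = 96.2 days (vs. the pure-advection estimate x/v = 97.2 d).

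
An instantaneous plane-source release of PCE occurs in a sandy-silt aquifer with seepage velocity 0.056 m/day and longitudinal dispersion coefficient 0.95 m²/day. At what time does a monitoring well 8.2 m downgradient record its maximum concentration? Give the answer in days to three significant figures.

33.5 days

For the 1D instantaneous-source solution, setting ∂C/∂t = 0 at fixed x gives v²t² + 2Dt − x² = 0, so t = (√(D² + v²x²) − D)/v².
√(D² + v²x²) = √(0.95² + 0.056² × 8.2²) = 1.055; v² = 0.003136.
t = (1.055 − 0.95)/0.003136 = 33.5 days (vs. the pure-advection estimate x/v = 146 d).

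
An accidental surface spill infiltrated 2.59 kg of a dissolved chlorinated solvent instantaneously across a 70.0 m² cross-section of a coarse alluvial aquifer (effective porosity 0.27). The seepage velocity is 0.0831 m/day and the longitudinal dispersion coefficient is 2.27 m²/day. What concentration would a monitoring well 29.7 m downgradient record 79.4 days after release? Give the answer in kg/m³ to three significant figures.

0.00137 kg/m³

For an instantaneous plane source, C(x,t) = M/(n_e·A·√(4πDt)) · exp(−(x−vt)²/(4Dt)), with n_e·A the pore (flow) area.
Plume center vt = 0.0831 × 79.4 = 6.59814 m, so the well at 29.7 m is 23.10186 m downgradient of the peak.
√(4πDt) = 47.59 m, giving peak height M/(n_e·A·√(4πDt)) = 2.59/(0.27 × 70.0 × 47.59) = 0.002880 kg/m³.
(x−vt)²/(4Dt) = (23.10186)²/(4 × 2.27 × 79.4) = 0.7403; exp(−0.7403) = 0.4770.
C = 0.002880 × 0.4770 = 0.00137 kg/m³.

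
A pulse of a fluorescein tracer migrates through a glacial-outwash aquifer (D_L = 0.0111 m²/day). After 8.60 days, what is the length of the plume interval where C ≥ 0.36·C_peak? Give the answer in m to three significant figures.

1.25 m

The plume is Gaussian with σ = √(2Dt) = √(2 × 0.0111 × 8.60) = 0.4369 m.
C/C_peak = exp(−Δx²/(2σ²)) = 0.36 ⇒ Δx = σ·√(−2 ln 0.36) = 0.4369 × 1.429 = 0.6243 m.
Width = 2Δx = 1.25 m.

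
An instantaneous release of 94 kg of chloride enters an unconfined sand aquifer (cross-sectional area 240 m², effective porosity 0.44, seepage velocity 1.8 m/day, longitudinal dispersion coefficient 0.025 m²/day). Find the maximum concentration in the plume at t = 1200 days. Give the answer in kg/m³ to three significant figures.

The peak of an instantaneous 1D plume sits at x = vt; there the Gaussian factor is 1 and C_max = M/(n_e·A·√(4πDt)), where n_e·A is the pore area the mass is dissolved in.
√(4πDt) = √(4π × 0.025 × 1200) = 19.42 m, so C_max = 94/(0.44 × 240 × 19.42) = 0.0458 kg/m³.

0.0458 kg/m³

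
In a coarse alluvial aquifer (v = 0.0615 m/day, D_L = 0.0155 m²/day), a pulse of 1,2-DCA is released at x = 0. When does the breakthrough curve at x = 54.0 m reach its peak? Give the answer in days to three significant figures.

For the 1D instantaneous-source solution, setting ∂C/∂t = 0 at fixed x gives v²t² + 2Dt − x² = 0, so t = (√(D² + v²x²) − D)/v².
√(D² + v²x²) = √(0.0155² + 0.0615² × 54.0²) = 3.321; v² = 0.00378225.
t = (3.321 − 0.0155)/0.00378225 = 874 days (vs. the pure-advection estimate x/v = 878 d).

874 days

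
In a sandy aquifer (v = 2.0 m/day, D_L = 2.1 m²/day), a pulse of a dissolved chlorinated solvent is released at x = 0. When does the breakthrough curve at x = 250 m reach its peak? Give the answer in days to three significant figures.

124 days

For the 1D instantaneous-source solution, setting ∂C/∂t = 0 at fixed x gives v²t² + 2Dt − x² = 0, so t = (√(D² + v²x²) − D)/v².
√(D² + v²x²) = √(2.1² + 2.0² × 250²) = 500.0; v² = 4.
t = (500.0 − 2.1)/4 = 124 days (vs. the pure-advection estimate x/v = 125 d).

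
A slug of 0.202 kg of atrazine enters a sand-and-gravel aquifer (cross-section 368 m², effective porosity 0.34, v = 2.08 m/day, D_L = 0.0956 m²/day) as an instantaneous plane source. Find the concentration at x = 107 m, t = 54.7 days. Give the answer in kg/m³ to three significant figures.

2.22e-05 kg/m³

For an instantaneous plane source, C(x,t) = M/(n_e·A·√(4πDt)) · exp(−(x−vt)²/(4Dt)), with n_e·A the pore (flow) area.
Plume center vt = 2.08 × 54.7 = 113.776 m, so the well at 107 m is 6.776 m upgradient of the peak.
√(4πDt) = 8.106 m, giving peak height M/(n_e·A·√(4πDt)) = 0.202/(0.34 × 368 × 8.106) = 0.0001992 kg/m³.
(x−vt)²/(4Dt) = (-6.776)²/(4 × 0.0956 × 54.7) = 2.195; exp(−2.195) = 0.1114.
C = 0.0001992 × 0.1114 = 2.22e-05 kg/m³.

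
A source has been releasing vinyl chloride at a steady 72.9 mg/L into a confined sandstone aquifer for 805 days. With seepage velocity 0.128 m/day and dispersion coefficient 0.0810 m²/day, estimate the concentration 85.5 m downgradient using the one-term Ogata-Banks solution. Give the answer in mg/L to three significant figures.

68.4 mg/L

For a continuous step input, C/C₀ ≈ ½·erfc((x−vt)/(2√(Dt))).
vt = 0.128 × 805 = 103.04 m and 2√(Dt) = 2√(0.0810 × 805) = 16.15 m.
Argument (x−vt)/(2√(Dt)) = (85.5 − 103.04)/16.15 = -1.086; ½·erfc(-1.086) = 0.9377.
C = 72.9 × 0.9377 = 68.4 mg/L.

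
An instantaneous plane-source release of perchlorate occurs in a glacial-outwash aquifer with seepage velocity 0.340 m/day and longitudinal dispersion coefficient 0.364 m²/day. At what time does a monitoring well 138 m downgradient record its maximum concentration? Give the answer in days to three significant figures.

403 days

For the 1D instantaneous-source solution, setting ∂C/∂t = 0 at fixed x gives v²t² + 2Dt − x² = 0, so t = (√(D² + v²x²) − D)/v².
√(D² + v²x²) = √(0.364² + 0.340² × 138²) = 46.92; v² = 0.1156.
t = (46.92 − 0.364)/0.1156 = 403 days (vs. the pure-advection estimate x/v = 406 d).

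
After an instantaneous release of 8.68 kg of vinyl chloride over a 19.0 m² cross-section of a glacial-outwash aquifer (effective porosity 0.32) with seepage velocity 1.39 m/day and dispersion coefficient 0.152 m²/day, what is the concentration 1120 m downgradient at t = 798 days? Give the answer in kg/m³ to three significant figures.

0.0288 kg/m³

For an instantaneous plane source, C(x,t) = M/(n_e·A·√(4πDt)) · exp(−(x−vt)²/(4Dt)), with n_e·A the pore (flow) area.
Plume center vt = 1.39 × 798 = 1109.22 m, so the well at 1120 m is 10.78 m downgradient of the peak.
√(4πDt) = 39.04 m, giving peak height M/(n_e·A·√(4πDt)) = 8.68/(0.32 × 19.0 × 39.04) = 0.03657 kg/m³.
(x−vt)²/(4Dt) = (10.78)²/(4 × 0.152 × 798) = 0.2395; exp(−0.2395) = 0.7870.
C = 0.03657 × 0.7870 = 0.0288 kg/m³.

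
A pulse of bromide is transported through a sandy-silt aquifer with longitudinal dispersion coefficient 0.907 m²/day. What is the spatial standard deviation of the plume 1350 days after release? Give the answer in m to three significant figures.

Dispersive spreading gives a Gaussian with σ² = 2Dt; advection only shifts the center.
σ = √(2 × 0.907 × 1350) = 49.5 m.

49.5 m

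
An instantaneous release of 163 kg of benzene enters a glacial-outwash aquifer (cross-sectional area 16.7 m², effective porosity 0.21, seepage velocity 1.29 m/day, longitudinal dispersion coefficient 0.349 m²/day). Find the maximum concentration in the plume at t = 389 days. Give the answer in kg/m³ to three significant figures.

The peak of an instantaneous 1D plume sits at x = vt; there the Gaussian factor is 1 and C_max = M/(n_e·A·√(4πDt)), where n_e·A is the pore area the mass is dissolved in.
√(4πDt) = √(4π × 0.349 × 389) = 41.30 m, so C_max = 163/(0.21 × 16.7 × 41.30) = 1.13 kg/m³.

1.13 kg/m³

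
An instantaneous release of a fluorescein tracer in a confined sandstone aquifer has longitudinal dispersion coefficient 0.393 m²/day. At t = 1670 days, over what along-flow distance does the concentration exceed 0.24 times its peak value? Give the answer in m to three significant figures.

The plume is Gaussian with σ = √(2Dt) = √(2 × 0.393 × 1670) = 36.23 m.
C/C_peak = exp(−Δx²/(2σ²)) = 0.24 ⇒ Δx = σ·√(−2 ln 0.24) = 36.23 × 1.689 = 61.19 m.
Width = 2Δx = 122 m.

122 m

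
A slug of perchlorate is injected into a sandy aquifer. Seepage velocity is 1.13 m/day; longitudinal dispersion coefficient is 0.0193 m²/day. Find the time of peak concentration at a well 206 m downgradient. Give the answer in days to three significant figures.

For the 1D instantaneous-source solution, setting ∂C/∂t = 0 at fixed x gives v²t² + 2Dt − x² = 0, so t = (√(D² + v²x²) − D)/v².
√(D² + v²x²) = √(0.0193² + 1.13² × 206²) = 232.8; v² = 1.2769.
t = (232.8 − 0.0193)/1.2769 = 182 days (vs. the pure-advection estimate x/v = 182 d).

182 days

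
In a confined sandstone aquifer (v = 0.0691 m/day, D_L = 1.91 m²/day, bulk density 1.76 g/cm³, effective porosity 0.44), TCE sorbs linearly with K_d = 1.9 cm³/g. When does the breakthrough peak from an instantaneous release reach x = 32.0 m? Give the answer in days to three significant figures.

Retardation factor R = 1 + ρ_b·K_d/n = 1 + 1.76 × 1.9/0.44 = 8.600.
Sorption retards both mechanisms: v_R = v/R = 0.008035 m/day, D_R = D/R = 0.2221 m²/day.
Peak time from v_R²t² + 2D_R t − x² = 0: t = (√(D_R² + v_R²x²) − D_R)/v_R².
√(D_R² + v_R²x²) = √(0.2221² + 0.008035² × 32.0²) = 0.3398; v_R² = 6.456e-05.
t = (0.3398 − 0.2221)/6.456e-05 = 1820 days.

1820 days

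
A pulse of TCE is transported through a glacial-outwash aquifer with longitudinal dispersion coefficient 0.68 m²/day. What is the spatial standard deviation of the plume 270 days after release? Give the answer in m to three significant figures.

19.2 m

Dispersive spreading gives a Gaussian with σ² = 2Dt; advection only shifts the center.
σ = √(2 × 0.68 × 270) = 19.2 m.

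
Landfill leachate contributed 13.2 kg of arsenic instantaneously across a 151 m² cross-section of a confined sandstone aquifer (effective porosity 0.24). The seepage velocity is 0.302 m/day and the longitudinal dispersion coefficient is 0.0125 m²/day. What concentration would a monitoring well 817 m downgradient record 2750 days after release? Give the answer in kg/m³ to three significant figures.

0.00466 kg/m³

For an instantaneous plane source, C(x,t) = M/(n_e·A·√(4πDt)) · exp(−(x−vt)²/(4Dt)), with n_e·A the pore (flow) area.
Plume center vt = 0.302 × 2750 = 830.5 m, so the well at 817 m is 13.5 m upgradient of the peak.
√(4πDt) = 20.78 m, giving peak height M/(n_e·A·√(4πDt)) = 13.2/(0.24 × 151 × 20.78) = 0.01753 kg/m³.
(x−vt)²/(4Dt) = (-13.5)²/(4 × 0.0125 × 2750) = 1.325; exp(−1.325) = 0.2658.
C = 0.01753 × 0.2658 = 0.00466 kg/m³.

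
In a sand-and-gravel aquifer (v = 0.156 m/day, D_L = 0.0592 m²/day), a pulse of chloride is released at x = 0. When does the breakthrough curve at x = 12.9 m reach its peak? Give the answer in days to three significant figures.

80.3 days

For the 1D instantaneous-source solution, setting ∂C/∂t = 0 at fixed x gives v²t² + 2Dt − x² = 0, so t = (√(D² + v²x²) − D)/v².
√(D² + v²x²) = √(0.0592² + 0.156² × 12.9²) = 2.013; v² = 0.024336.
t = (2.013 − 0.0592)/0.024336 = 80.3 days (vs. the pure-advection estimate x/v = 82.7 d).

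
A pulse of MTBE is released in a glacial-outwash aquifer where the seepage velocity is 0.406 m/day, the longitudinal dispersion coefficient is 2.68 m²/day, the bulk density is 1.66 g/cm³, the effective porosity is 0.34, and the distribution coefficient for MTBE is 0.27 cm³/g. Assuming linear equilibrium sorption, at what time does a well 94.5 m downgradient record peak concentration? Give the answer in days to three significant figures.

Retardation factor R = 1 + ρ_b·K_d/n = 1 + 1.66 × 0.27/0.34 = 2.318.
Sorption retards both mechanisms: v_R = v/R = 0.1752 m/day, D_R = D/R = 1.156 m²/day.
Peak time from v_R²t² + 2D_R t − x² = 0: t = (√(D_R² + v_R²x²) − D_R)/v_R².
√(D_R² + v_R²x²) = √(1.156² + 0.1752² × 94.5²) = 16.60; v_R² = 0.03070.
t = (16.60 − 1.156)/0.03070 = 503 days.

503 days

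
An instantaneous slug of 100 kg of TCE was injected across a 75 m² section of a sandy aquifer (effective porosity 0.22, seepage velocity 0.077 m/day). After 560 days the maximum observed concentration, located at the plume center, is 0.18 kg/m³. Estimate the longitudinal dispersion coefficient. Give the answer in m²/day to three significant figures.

At the plume center C_max = M/(n_e·A·√(4πDt)), so D = M²/(4πt·(n_e·A·C_max)²).
n_e·A·C_max = 0.22 × 75 × 0.18 = 2.970 kg/m.
D = 100²/(4π × 560 × 2.970²) = 0.161 m²/day.

0.161 m²/day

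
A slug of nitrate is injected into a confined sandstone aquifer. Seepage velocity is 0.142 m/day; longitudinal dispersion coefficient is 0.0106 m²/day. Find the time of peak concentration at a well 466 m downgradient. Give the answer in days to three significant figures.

3280 days

For the 1D instantaneous-source solution, setting ∂C/∂t = 0 at fixed x gives v²t² + 2Dt − x² = 0, so t = (√(D² + v²x²) − D)/v².
√(D² + v²x²) = √(0.0106² + 0.142² × 466²) = 66.17; v² = 0.020164.
t = (66.17 − 0.0106)/0.020164 = 3280 days (vs. the pure-advection estimate x/v = 3280 d).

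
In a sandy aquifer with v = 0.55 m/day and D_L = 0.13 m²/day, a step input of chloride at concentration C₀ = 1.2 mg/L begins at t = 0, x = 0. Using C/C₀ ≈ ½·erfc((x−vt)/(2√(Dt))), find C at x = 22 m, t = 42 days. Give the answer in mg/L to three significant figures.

0.756 mg/L

For a continuous step input, C/C₀ ≈ ½·erfc((x−vt)/(2√(Dt))).
vt = 0.55 × 42 = 23.1 m and 2√(Dt) = 2√(0.13 × 42) = 4.673 m.
Argument (x−vt)/(2√(Dt)) = (22 − 23.1)/4.673 = -0.2354; ½·erfc(-0.2354) = 0.6304.
C = 1.2 × 0.6304 = 0.756 mg/L.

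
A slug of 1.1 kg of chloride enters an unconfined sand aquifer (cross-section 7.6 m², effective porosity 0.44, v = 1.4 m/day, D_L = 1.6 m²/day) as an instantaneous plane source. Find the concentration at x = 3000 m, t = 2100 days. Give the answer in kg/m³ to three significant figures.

For an instantaneous plane source, C(x,t) = M/(n_e·A·√(4πDt)) · exp(−(x−vt)²/(4Dt)), with n_e·A the pore (flow) area.
Plume center vt = 1.4 × 2100 = 2940 m, so the well at 3000 m is 60 m downgradient of the peak.
√(4πDt) = 205.5 m, giving peak height M/(n_e·A·√(4πDt)) = 1.1/(0.44 × 7.6 × 205.5) = 0.001601 kg/m³.
(x−vt)²/(4Dt) = (60)²/(4 × 1.6 × 2100) = 0.2679; exp(−0.2679) = 0.7650.
C = 0.001601 × 0.7650 = 0.00122 kg/m³.

0.00122 kg/m³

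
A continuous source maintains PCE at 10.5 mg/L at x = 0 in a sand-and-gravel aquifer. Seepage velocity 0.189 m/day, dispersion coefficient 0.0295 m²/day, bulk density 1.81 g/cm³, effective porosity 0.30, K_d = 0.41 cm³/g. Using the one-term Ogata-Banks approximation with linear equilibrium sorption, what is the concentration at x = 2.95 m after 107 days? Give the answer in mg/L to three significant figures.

Retardation factor R = 1 + ρ_b·K_d/n = 1 + 1.81 × 0.41/0.30 = 3.474.
Sorption retards both mechanisms: v_R = v/R = 0.05440 m/day, D_R = D/R = 0.008492 m²/day.
v_R·t = 0.05440 × 107 = 5.8208 m; 2√(D_R t) = 1.906 m; argument = (2.95 − 5.8208)/1.906 = -1.506.
C = C₀ × ½·erfc(-1.506) = 10.5 × 0.9834 = 10.3 mg/L.

10.3 mg/L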